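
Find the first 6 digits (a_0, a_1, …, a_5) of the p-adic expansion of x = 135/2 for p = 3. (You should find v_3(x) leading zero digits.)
(a_0, …, a_5) = (0, 0, 0, 1, 2, 1)

v_3(135/2) = 3, so a_0 = ... = a_2 = 0. Factor out: x = 3^3 · u with u = 5/2 a unit in ℤ_3. Expand u iteratively via a_{v+i} = u_i mod 3, u_{i+1} = (u_i − a_{v+i})/3:
  u_0 = 5/2;  a_3 = 1;  u_1 = (u_0 − 1)/3 = 1/2
  u_1 = 1/2;  a_4 = 2;  u_2 = (u_1 − 2)/3 = -1/2
  u_2 = -1/2;  a_5 = 1;  u_3 = (u_2 − 1)/3 = -1/2
Digits: (0, 0, 0, 1, 2, 1).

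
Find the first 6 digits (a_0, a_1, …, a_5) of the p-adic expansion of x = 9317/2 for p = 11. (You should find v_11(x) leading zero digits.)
(a_0, …, a_5) = (0, 0, 0, 9, 5, 5)

v_11(9317/2) = 3, so a_0 = ... = a_2 = 0. Factor out: x = 11^3 · u with u = 7/2 a unit in ℤ_11. Expand u iteratively via a_{v+i} = u_i mod 11, u_{i+1} = (u_i − a_{v+i})/11:
  u_0 = 7/2;  a_3 = 9;  u_1 = (u_0 − 9)/11 = -1/2
  u_1 = -1/2;  a_4 = 5;  u_2 = (u_1 − 5)/11 = -1/2
  u_2 = -1/2;  a_5 = 5;  u_3 = (u_2 − 5)/11 = -1/2
Digits: (0, 0, 0, 9, 5, 5).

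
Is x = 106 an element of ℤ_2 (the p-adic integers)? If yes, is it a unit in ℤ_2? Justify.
x ∈ ℤ_2 but not a unit; v_2(x) = 1 > 0

ℤ_2 = {x ∈ ℚ_2 : v_2(x) ≥ 0} and ℤ_2^× = {x ∈ ℤ_2 : v_2(x) = 0}. Here v_2(106) = v_2(num) − v_2(den) = 1; compare against these criteria.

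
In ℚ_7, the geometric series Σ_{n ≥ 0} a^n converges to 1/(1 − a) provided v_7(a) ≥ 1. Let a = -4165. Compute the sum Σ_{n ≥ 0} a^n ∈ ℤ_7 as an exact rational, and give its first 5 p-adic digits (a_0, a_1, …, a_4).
Σ a^n = 1/(1 − a) = 1/4166;  first 5 digits = (1, 0, 6, 1, 6)

v_7(a) = 2 ≥ 1, so the series converges in ℤ_7 to 1/(1 − a) = 1/(1 − (-4165)) = 1/4166. Expand this rational in ℤ_7: compute digits iteratively via d_i = x_i mod 7, x_{i+1} = (x_i − d_i)/7. The first 5 digits are (1, 0, 6, 1, 6).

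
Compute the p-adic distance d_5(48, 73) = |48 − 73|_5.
d_5(48, 73) = 1/25

Step 1 — x − y = 48 − 73 = -25. Step 2 — v_5(-25) = 2 (factor: -25 = −(5^2 · 1); the sign does not affect v_p). Step 3 — |x − y|_5 = 5^{-2} = 1/25.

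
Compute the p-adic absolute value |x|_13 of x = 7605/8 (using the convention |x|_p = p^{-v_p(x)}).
|7605/8|_13 = 1/169

Step 1 — compute v_13(x) by factoring powers of 13 out of the numerator and denominator: v_13(7605/8) = 2. Step 2 — apply |x|_p = p^{-v_p(x)} = 13^{-2} = 1/169.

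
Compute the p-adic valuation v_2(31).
v_2(31) = 0

v_2(n) is the largest exponent k such that 2^k divides n. Factor out: 31 = 2^0 · 31. (Sign doesn't affect v_p.) So v_2(31) = 0.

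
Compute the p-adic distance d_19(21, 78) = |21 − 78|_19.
d_19(21, 78) = 1/19

Step 1 — x − y = 21 − 78 = -57. Step 2 — v_19(-57) = 1 (factor: -57 = −(19^1 · 3); the sign does not affect v_p). Step 3 — |x − y|_19 = 19^{-1} = 1/19.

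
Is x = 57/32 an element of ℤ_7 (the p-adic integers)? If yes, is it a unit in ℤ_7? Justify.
x ∈ ℤ_7^× (unit); v_7(x) = 0

ℤ_7 = {x ∈ ℚ_7 : v_7(x) ≥ 0} and ℤ_7^× = {x ∈ ℤ_7 : v_7(x) = 0}. Here v_7(57/32) = v_7(num) − v_7(den) = 0; compare against these criteria.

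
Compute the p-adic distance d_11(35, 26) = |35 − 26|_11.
d_11(35, 26) = 1

Step 1 — x − y = 35 − 26 = 9. Step 2 — v_11(9) = 0 (factor: 9 = (11^0 · 9); the sign does not affect v_p). Step 3 — |x − y|_11 = 11^{0} = 1.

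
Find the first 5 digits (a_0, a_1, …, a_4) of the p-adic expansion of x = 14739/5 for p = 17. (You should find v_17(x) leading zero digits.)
(a_0, …, a_4) = (0, 0, 0, 4, 10)

v_17(14739/5) = 3, so a_0 = ... = a_2 = 0. Factor out: x = 17^3 · u with u = 3/5 a unit in ℤ_17. Expand u iteratively via a_{v+i} = u_i mod 17, u_{i+1} = (u_i − a_{v+i})/17:
  u_0 = 3/5;  a_3 = 4;  u_1 = (u_0 − 4)/17 = -1/5
  u_1 = -1/5;  a_4 = 10;  u_2 = (u_1 − 10)/17 = -3/5
Digits: (0, 0, 0, 4, 10).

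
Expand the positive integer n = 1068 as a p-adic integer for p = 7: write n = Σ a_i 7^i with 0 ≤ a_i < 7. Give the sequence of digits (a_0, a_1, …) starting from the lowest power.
(a_0, a_1, …) = (4, 5, 0, 3)

Repeated division by 7 gives the digits low-to-high: 1068 = 4 + 5·7^1 + 3·7^3. Digit sequence: (4, 5, 0, 3).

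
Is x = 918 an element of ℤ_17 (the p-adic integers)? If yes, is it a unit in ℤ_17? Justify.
x ∈ ℤ_17 but not a unit; v_17(x) = 1 > 0

ℤ_17 = {x ∈ ℚ_17 : v_17(x) ≥ 0} and ℤ_17^× = {x ∈ ℤ_17 : v_17(x) = 0}. Here v_17(918) = v_17(num) − v_17(den) = 1; compare against these criteria.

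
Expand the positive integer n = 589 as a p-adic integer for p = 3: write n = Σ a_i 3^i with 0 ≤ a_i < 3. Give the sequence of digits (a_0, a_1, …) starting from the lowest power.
(a_0, a_1, …) = (1, 1, 2, 0, 1, 2)

Repeated division by 3 gives the digits low-to-high: 589 = 1 + 1·3^1 + 2·3^2 + 1·3^4 + 2·3^5. Digit sequence: (1, 1, 2, 0, 1, 2).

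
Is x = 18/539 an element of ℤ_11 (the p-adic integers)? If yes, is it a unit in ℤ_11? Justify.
x ∉ ℤ_11 (v_11(x) = -1 < 0)

ℤ_11 = {x ∈ ℚ_11 : v_11(x) ≥ 0} and ℤ_11^× = {x ∈ ℤ_11 : v_11(x) = 0}. Here v_11(18/539) = v_11(num) − v_11(den) = -1; compare against these criteria.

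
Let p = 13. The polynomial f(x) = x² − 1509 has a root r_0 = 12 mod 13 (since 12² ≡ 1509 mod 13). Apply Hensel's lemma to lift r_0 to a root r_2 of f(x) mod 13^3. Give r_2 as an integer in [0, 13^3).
r_2 = 90 (mod 2197)

Hensel's recurrence: r_{i+1} = r_i − f(r_i)·(f′(r_i))^{-1} mod 13^{i+2}, with f′(x) = 2x. Iterate:
  r_0 = 12 (mod 13)
  r_1 = 90 (mod 169)
  r_2 = 90 (mod 2197)
Final: r_2 = 90, and one checks f(r_2) ≡ 0 mod 13^3.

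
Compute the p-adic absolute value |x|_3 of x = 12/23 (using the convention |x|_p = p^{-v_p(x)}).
|12/23|_3 = 1/3

Step 1 — compute v_3(x) by factoring powers of 3 out of the numerator and denominator: v_3(12/23) = 1. Step 2 — apply |x|_p = p^{-v_p(x)} = 3^{-1} = 1/3.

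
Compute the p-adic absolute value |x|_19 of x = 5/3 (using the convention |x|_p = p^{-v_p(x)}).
|5/3|_19 = 1

Step 1 — compute v_19(x) by factoring powers of 19 out of the numerator and denominator: v_19(5/3) = 0. Step 2 — apply |x|_p = p^{-v_p(x)} = 19^{0} = 1.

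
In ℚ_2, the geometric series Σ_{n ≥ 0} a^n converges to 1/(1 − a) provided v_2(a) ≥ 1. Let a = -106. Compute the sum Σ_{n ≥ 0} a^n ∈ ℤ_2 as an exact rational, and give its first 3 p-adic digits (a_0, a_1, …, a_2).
Σ a^n = 1/(1 − a) = 1/107;  first 3 digits = (1, 1, 0)

v_2(a) = 1 ≥ 1, so the series converges in ℤ_2 to 1/(1 − a) = 1/(1 − (-106)) = 1/107. Expand this rational in ℤ_2: compute digits iteratively via d_i = x_i mod 2, x_{i+1} = (x_i − d_i)/2. The first 3 digits are (1, 1, 0).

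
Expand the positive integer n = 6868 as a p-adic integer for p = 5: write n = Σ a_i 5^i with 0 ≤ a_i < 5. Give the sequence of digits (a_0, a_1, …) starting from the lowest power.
(a_0, a_1, …) = (3, 3, 4, 4, 0, 2)

Repeated division by 5 gives the digits low-to-high: 6868 = 3 + 3·5^1 + 4·5^2 + 4·5^3 + 2·5^5. Digit sequence: (3, 3, 4, 4, 0, 2).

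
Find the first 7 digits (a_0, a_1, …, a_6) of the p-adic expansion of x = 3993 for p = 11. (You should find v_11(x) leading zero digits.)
(a_0, …, a_6) = (0, 0, 0, 3, 0, 0, 0)

v_11(3993) = 3, so a_0 = ... = a_2 = 0. Factor out: x = 11^3 · u with u = 3 a unit in ℤ_11. Expand u iteratively via a_{v+i} = u_i mod 11, u_{i+1} = (u_i − a_{v+i})/11:
  u_0 = 3;  a_3 = 3;  u_1 = (u_0 − 3)/11 = 0
  u_1 = 0;  a_4 = 0;  u_2 = (u_1 − 0)/11 = 0
  u_2 = 0;  a_5 = 0;  u_3 = (u_2 − 0)/11 = 0
  u_3 = 0;  a_6 = 0;  u_4 = (u_3 − 0)/11 = 0
Digits: (0, 0, 0, 3, 0, 0, 0).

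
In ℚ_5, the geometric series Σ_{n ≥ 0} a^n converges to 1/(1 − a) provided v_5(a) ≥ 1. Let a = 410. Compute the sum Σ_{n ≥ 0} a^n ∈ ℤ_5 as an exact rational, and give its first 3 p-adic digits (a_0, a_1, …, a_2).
Σ a^n = 1/(1 − a) = -1/409;  first 3 digits = (1, 2, 0)

v_5(a) = 1 ≥ 1, so the series converges in ℤ_5 to 1/(1 − a) = 1/(1 − 410) = -1/409. Expand this rational in ℤ_5: compute digits iteratively via d_i = x_i mod 5, x_{i+1} = (x_i − d_i)/5. The first 3 digits are (1, 2, 0).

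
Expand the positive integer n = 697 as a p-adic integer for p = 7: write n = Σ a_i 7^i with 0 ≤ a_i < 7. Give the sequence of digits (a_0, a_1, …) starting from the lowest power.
(a_0, a_1, …) = (4, 1, 0, 2)

Repeated division by 7 gives the digits low-to-high: 697 = 4 + 1·7^1 + 2·7^3. Digit sequence: (4, 1, 0, 2).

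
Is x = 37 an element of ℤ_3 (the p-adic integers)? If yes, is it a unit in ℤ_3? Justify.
x ∈ ℤ_3^× (unit); v_3(x) = 0

ℤ_3 = {x ∈ ℚ_3 : v_3(x) ≥ 0} and ℤ_3^× = {x ∈ ℤ_3 : v_3(x) = 0}. Here v_3(37) = v_3(num) − v_3(den) = 0; compare against these criteria.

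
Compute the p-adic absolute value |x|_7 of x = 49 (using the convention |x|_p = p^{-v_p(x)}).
|49|_7 = 1/49

Step 1 — compute v_7(x) by factoring powers of 7 out of the numerator and denominator: v_7(49) = 2. Step 2 — apply |x|_p = p^{-v_p(x)} = 7^{-2} = 1/49.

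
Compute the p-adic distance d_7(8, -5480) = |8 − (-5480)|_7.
d_7(8, -5480) = 1/343

Step 1 — x − y = 8 − (-5480) = 5488. Step 2 — v_7(5488) = 3 (factor: 5488 = (7^3 · 16); the sign does not affect v_p). Step 3 — |x − y|_7 = 7^{-3} = 1/343.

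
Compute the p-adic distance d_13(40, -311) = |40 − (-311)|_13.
d_13(40, -311) = 1/13

Step 1 — x − y = 40 − (-311) = 351. Step 2 — v_13(351) = 1 (factor: 351 = (13^1 · 27); the sign does not affect v_p). Step 3 — |x − y|_13 = 13^{-1} = 1/13.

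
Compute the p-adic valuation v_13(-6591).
v_13(-6591) = 3

v_13(n) is the largest exponent k such that 13^k divides n. Factor out: -6591 = -13^3 · 3. (Sign doesn't affect v_p.) So v_13(-6591) = 3.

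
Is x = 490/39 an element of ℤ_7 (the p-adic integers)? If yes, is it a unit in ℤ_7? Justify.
x ∈ ℤ_7 but not a unit; v_7(x) = 2 > 0

ℤ_7 = {x ∈ ℚ_7 : v_7(x) ≥ 0} and ℤ_7^× = {x ∈ ℤ_7 : v_7(x) = 0}. Here v_7(490/39) = v_7(num) − v_7(den) = 2; compare against these criteria.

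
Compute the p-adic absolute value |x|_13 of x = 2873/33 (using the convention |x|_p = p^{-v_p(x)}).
|2873/33|_13 = 1/169

Step 1 — compute v_13(x) by factoring powers of 13 out of the numerator and denominator: v_13(2873/33) = 2. Step 2 — apply |x|_p = p^{-v_p(x)} = 13^{-2} = 1/169.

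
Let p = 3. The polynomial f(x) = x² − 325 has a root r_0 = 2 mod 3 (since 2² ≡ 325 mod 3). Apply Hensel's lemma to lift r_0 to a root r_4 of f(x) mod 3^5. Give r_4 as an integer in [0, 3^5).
r_4 = 80 (mod 243)

Hensel's recurrence: r_{i+1} = r_i − f(r_i)·(f′(r_i))^{-1} mod 3^{i+2}, with f′(x) = 2x. Iterate:
  r_0 = 2 (mod 3)
  r_1 = 8 (mod 9)
  r_2 = 26 (mod 27)
  r_3 = 80 (mod 81)
  r_4 = 80 (mod 243)
Final: r_4 = 80, and one checks f(r_4) ≡ 0 mod 3^5.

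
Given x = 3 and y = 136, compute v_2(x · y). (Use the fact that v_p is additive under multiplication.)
v_2(408) = 3

v_p(x) = 0 (factor: 3 = 2^0 · 3); v_p(y) = 3 (factor: 136 = 2^3 · 17). Additivity: v_p(xy) = v_p(x) + v_p(y) = 0 + 3 = 3. (Direct check: xy = 408 = 2^3 · (51).)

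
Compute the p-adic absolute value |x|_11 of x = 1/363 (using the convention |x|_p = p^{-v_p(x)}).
|1/363|_11 = 121

Step 1 — compute v_11(x) by factoring powers of 11 out of the numerator and denominator: v_11(1/363) = -2. Step 2 — apply |x|_p = p^{-v_p(x)} = 11^{2} = 121.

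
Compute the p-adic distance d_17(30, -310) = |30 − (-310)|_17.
d_17(30, -310) = 1/17

Step 1 — x − y = 30 − (-310) = 340. Step 2 — v_17(340) = 1 (factor: 340 = (17^1 · 20); the sign does not affect v_p). Step 3 — |x − y|_17 = 17^{-1} = 1/17.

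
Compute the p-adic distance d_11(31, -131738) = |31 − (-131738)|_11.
d_11(31, -131738) = 1/14641

Step 1 — x − y = 31 − (-131738) = 131769. Step 2 — v_11(131769) = 4 (factor: 131769 = (11^4 · 9); the sign does not affect v_p). Step 3 — |x − y|_11 = 11^{-4} = 1/14641.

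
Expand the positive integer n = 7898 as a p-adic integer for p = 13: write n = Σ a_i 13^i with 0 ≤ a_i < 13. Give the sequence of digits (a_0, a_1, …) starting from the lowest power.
(a_0, a_1, …) = (7, 9, 7, 3)

Repeated division by 13 gives the digits low-to-high: 7898 = 7 + 9·13^1 + 7·13^2 + 3·13^3. Digit sequence: (7, 9, 7, 3).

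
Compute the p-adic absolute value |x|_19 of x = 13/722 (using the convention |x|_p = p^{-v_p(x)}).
|13/722|_19 = 361

Step 1 — compute v_19(x) by factoring powers of 19 out of the numerator and denominator: v_19(13/722) = -2. Step 2 — apply |x|_p = p^{-v_p(x)} = 19^{2} = 361.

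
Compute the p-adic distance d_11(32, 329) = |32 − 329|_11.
d_11(32, 329) = 1/11

Step 1 — x − y = 32 − 329 = -297. Step 2 — v_11(-297) = 1 (factor: -297 = −(11^1 · 27); the sign does not affect v_p). Step 3 — |x − y|_11 = 11^{-1} = 1/11.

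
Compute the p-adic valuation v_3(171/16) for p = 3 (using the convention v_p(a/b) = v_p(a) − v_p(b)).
v_3(171/16) = 2

Factor powers of 3 from the numerator and denominator of the reduced fraction: 171 = 3^2 · 19 and 16 = 3^0 · 16. Apply v_p(a/b) = v_p(a) − v_p(b): v_3(171/16) = 2 − 0 = 2.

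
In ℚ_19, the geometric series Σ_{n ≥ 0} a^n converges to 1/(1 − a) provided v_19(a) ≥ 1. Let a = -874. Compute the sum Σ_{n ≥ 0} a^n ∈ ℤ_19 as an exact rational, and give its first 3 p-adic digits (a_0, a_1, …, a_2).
Σ a^n = 1/(1 − a) = 1/875;  first 3 digits = (1, 11, 4)

v_19(a) = 1 ≥ 1, so the series converges in ℤ_19 to 1/(1 − a) = 1/(1 − (-874)) = 1/875. Expand this rational in ℤ_19: compute digits iteratively via d_i = x_i mod 19, x_{i+1} = (x_i − d_i)/19. The first 3 digits are (1, 11, 4).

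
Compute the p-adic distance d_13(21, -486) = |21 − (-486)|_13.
d_13(21, -486) = 1/169

Step 1 — x − y = 21 − (-486) = 507. Step 2 — v_13(507) = 2 (factor: 507 = (13^2 · 3); the sign does not affect v_p). Step 3 — |x − y|_13 = 13^{-2} = 1/169.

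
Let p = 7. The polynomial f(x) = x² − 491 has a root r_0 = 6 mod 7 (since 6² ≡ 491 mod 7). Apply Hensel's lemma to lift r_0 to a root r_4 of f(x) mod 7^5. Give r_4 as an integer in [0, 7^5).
r_4 = 4556 (mod 16807)

Hensel's recurrence: r_{i+1} = r_i − f(r_i)·(f′(r_i))^{-1} mod 7^{i+2}, with f′(x) = 2x. Iterate:
  r_0 = 6 (mod 7)
  r_1 = 48 (mod 49)
  r_2 = 97 (mod 343)
  r_3 = 2155 (mod 2401)
  r_4 = 4556 (mod 16807)
Final: r_4 = 4556, and one checks f(r_4) ≡ 0 mod 7^5.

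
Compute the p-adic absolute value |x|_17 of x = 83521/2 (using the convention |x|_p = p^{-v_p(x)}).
|83521/2|_17 = 1/83521

Step 1 — compute v_17(x) by factoring powers of 17 out of the numerator and denominator: v_17(83521/2) = 4. Step 2 — apply |x|_p = p^{-v_p(x)} = 17^{-4} = 1/83521.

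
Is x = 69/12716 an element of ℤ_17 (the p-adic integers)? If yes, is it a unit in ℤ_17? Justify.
x ∉ ℤ_17 (v_17(x) = -2 < 0)

ℤ_17 = {x ∈ ℚ_17 : v_17(x) ≥ 0} and ℤ_17^× = {x ∈ ℤ_17 : v_17(x) = 0}. Here v_17(69/12716) = v_17(num) − v_17(den) = -2; compare against these criteria.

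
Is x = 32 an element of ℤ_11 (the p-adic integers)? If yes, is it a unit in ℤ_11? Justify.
x ∈ ℤ_11^× (unit); v_11(x) = 0

ℤ_11 = {x ∈ ℚ_11 : v_11(x) ≥ 0} and ℤ_11^× = {x ∈ ℤ_11 : v_11(x) = 0}. Here v_11(32) = v_11(num) − v_11(den) = 0; compare against these criteria.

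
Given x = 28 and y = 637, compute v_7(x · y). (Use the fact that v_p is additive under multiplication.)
v_7(17836) = 3

v_p(x) = 1 (factor: 28 = 7^1 · 4); v_p(y) = 2 (factor: 637 = 7^2 · 13). Additivity: v_p(xy) = v_p(x) + v_p(y) = 1 + 2 = 3. (Direct check: xy = 17836 = 7^3 · (52).)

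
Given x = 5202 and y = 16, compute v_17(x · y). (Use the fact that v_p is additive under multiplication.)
v_17(83232) = 2

v_p(x) = 2 (factor: 5202 = 17^2 · 18); v_p(y) = 0 (factor: 16 = 17^0 · 16). Additivity: v_p(xy) = v_p(x) + v_p(y) = 2 + 0 = 2. (Direct check: xy = 83232 = 17^2 · (288).)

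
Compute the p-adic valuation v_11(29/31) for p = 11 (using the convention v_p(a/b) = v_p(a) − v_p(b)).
v_11(29/31) = 0

Factor powers of 11 from the numerator and denominator of the reduced fraction: 29 = 11^0 · 29 and 31 = 11^0 · 31. Apply v_p(a/b) = v_p(a) − v_p(b): v_11(29/31) = 0 − 0 = 0.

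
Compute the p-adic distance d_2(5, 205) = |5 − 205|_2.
d_2(5, 205) = 1/8

Step 1 — x − y = 5 − 205 = -200. Step 2 — v_2(-200) = 3 (factor: -200 = −(2^3 · 25); the sign does not affect v_p). Step 3 — |x − y|_2 = 2^{-3} = 1/8.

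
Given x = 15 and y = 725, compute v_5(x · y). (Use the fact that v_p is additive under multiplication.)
v_5(10875) = 3

v_p(x) = 1 (factor: 15 = 5^1 · 3); v_p(y) = 2 (factor: 725 = 5^2 · 29). Additivity: v_p(xy) = v_p(x) + v_p(y) = 1 + 2 = 3. (Direct check: xy = 10875 = 5^3 · (87).)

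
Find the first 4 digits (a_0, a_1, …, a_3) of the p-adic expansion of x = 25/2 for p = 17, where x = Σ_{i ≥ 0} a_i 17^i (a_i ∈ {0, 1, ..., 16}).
(a_0, …, a_3) = (4, 9, 8, 8)

v_17(25/2) = 0 (numerator and denominator both coprime to 17), so x ∈ ℤ_17^×. Compute digits iteratively via a_i = x_i mod 17, x_{i+1} = (x_i − a_i)/17, with x_0 = x:
  x_0 = 25/2;  a_0 = 4;  x_1 = (x_0 − 4)/17 = 1/2
  x_1 = 1/2;  a_1 = 9;  x_2 = (x_1 − 9)/17 = -1/2
  x_2 = -1/2;  a_2 = 8;  x_3 = (x_2 − 8)/17 = -1/2
  x_3 = -1/2;  a_3 = 8;  x_4 = (x_3 − 8)/17 = -1/2
Digits: (4, 9, 8, 8).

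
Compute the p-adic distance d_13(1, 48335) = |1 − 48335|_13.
d_13(1, 48335) = 1/2197

Step 1 — x − y = 1 − 48335 = -48334. Step 2 — v_13(-48334) = 3 (factor: -48334 = −(13^3 · 22); the sign does not affect v_p). Step 3 — |x − y|_13 = 13^{-3} = 1/2197.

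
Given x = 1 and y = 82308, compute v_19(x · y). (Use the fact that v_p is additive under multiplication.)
v_19(82308) = 3

v_p(x) = 0 (factor: 1 = 19^0 · 1); v_p(y) = 3 (factor: 82308 = 19^3 · 12). Additivity: v_p(xy) = v_p(x) + v_p(y) = 0 + 3 = 3. (Direct check: xy = 82308 = 19^3 · (12).)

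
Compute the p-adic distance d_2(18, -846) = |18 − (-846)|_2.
d_2(18, -846) = 1/32

Step 1 — x − y = 18 − (-846) = 864. Step 2 — v_2(864) = 5 (factor: 864 = (2^5 · 27); the sign does not affect v_p). Step 3 — |x − y|_2 = 2^{-5} = 1/32.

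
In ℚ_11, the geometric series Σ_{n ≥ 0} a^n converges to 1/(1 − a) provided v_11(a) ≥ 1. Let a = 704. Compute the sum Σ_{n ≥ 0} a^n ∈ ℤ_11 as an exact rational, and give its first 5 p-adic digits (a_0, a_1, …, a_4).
Σ a^n = 1/(1 − a) = -1/703;  first 5 digits = (1, 9, 9, 1, 0)

v_11(a) = 1 ≥ 1, so the series converges in ℤ_11 to 1/(1 − a) = 1/(1 − 704) = -1/703. Expand this rational in ℤ_11: compute digits iteratively via d_i = x_i mod 11, x_{i+1} = (x_i − d_i)/11. The first 5 digits are (1, 9, 9, 1, 0).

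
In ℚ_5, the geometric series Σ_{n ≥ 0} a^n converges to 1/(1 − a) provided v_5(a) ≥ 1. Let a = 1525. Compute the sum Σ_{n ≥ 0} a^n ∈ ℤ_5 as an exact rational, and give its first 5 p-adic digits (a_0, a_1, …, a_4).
Σ a^n = 1/(1 − a) = -1/1524;  first 5 digits = (1, 0, 1, 2, 3)

v_5(a) = 2 ≥ 1, so the series converges in ℤ_5 to 1/(1 − a) = 1/(1 − 1525) = -1/1524. Expand this rational in ℤ_5: compute digits iteratively via d_i = x_i mod 5, x_{i+1} = (x_i − d_i)/5. The first 5 digits are (1, 0, 1, 2, 3).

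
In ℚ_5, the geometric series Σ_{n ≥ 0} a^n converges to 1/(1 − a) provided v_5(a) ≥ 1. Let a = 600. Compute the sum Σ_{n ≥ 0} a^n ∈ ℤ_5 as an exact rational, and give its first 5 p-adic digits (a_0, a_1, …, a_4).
Σ a^n = 1/(1 − a) = -1/599;  first 5 digits = (1, 0, 4, 4, 1)

v_5(a) = 2 ≥ 1, so the series converges in ℤ_5 to 1/(1 − a) = 1/(1 − 600) = -1/599. Expand this rational in ℤ_5: compute digits iteratively via d_i = x_i mod 5, x_{i+1} = (x_i − d_i)/5. The first 5 digits are (1, 0, 4, 4, 1).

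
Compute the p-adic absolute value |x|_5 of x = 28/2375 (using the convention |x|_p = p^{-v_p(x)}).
|28/2375|_5 = 125

Step 1 — compute v_5(x) by factoring powers of 5 out of the numerator and denominator: v_5(28/2375) = -3. Step 2 — apply |x|_p = p^{-v_p(x)} = 5^{3} = 125.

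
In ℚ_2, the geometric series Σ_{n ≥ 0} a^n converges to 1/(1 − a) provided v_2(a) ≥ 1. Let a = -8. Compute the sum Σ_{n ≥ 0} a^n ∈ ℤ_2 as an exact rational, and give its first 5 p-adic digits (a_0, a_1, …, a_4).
Σ a^n = 1/(1 − a) = 1/9;  first 5 digits = (1, 0, 0, 1, 1)

v_2(a) = 3 ≥ 1, so the series converges in ℤ_2 to 1/(1 − a) = 1/(1 − (-8)) = 1/9. Expand this rational in ℤ_2: compute digits iteratively via d_i = x_i mod 2, x_{i+1} = (x_i − d_i)/2. The first 5 digits are (1, 0, 0, 1, 1).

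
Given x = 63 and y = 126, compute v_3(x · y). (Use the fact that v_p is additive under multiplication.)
v_3(7938) = 4

v_p(x) = 2 (factor: 63 = 3^2 · 7); v_p(y) = 2 (factor: 126 = 3^2 · 14). Additivity: v_p(xy) = v_p(x) + v_p(y) = 2 + 2 = 4. (Direct check: xy = 7938 = 3^4 · (98).)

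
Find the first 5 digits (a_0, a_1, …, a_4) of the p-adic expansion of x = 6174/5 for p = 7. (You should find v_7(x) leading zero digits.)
(a_0, …, a_4) = (0, 0, 0, 5, 4)

v_7(6174/5) = 3, so a_0 = ... = a_2 = 0. Factor out: x = 7^3 · u with u = 18/5 a unit in ℤ_7. Expand u iteratively via a_{v+i} = u_i mod 7, u_{i+1} = (u_i − a_{v+i})/7:
  u_0 = 18/5;  a_3 = 5;  u_1 = (u_0 − 5)/7 = -1/5
  u_1 = -1/5;  a_4 = 4;  u_2 = (u_1 − 4)/7 = -3/5
Digits: (0, 0, 0, 5, 4).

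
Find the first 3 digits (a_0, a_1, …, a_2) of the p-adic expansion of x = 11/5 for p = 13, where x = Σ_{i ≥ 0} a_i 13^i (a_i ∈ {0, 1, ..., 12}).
(a_0, …, a_2) = (10, 2, 5)

v_13(11/5) = 0 (numerator and denominator both coprime to 13), so x ∈ ℤ_13^×. Compute digits iteratively via a_i = x_i mod 13, x_{i+1} = (x_i − a_i)/13, with x_0 = x:
  x_0 = 11/5;  a_0 = 10;  x_1 = (x_0 − 10)/13 = -3/5
  x_1 = -3/5;  a_1 = 2;  x_2 = (x_1 − 2)/13 = -1/5
  x_2 = -1/5;  a_2 = 5;  x_3 = (x_2 − 5)/13 = -2/5
Digits: (10, 2, 5).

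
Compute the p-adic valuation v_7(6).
v_7(6) = 0

v_7(n) is the largest exponent k such that 7^k divides n. Factor out: 6 = 7^0 · 6. (Sign doesn't affect v_p.) So v_7(6) = 0.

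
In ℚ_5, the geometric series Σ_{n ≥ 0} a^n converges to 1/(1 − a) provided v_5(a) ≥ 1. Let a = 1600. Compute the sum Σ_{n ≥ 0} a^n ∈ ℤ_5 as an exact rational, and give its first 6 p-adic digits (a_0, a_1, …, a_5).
Σ a^n = 1/(1 − a) = -1/1599;  first 6 digits = (1, 0, 4, 2, 3, 4)

v_5(a) = 2 ≥ 1, so the series converges in ℤ_5 to 1/(1 − a) = 1/(1 − 1600) = -1/1599. Expand this rational in ℤ_5: compute digits iteratively via d_i = x_i mod 5, x_{i+1} = (x_i − d_i)/5. The first 6 digits are (1, 0, 4, 2, 3, 4).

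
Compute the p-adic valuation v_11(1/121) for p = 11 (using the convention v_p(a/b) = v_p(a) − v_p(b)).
v_11(1/121) = -2

Factor powers of 11 from the numerator and denominator of the reduced fraction: 1 = 11^0 · 1 and 121 = 11^2 · 1. Apply v_p(a/b) = v_p(a) − v_p(b): v_11(1/121) = 0 − 2 = -2.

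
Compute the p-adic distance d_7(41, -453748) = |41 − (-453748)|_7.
d_7(41, -453748) = 1/16807

Step 1 — x − y = 41 − (-453748) = 453789. Step 2 — v_7(453789) = 5 (factor: 453789 = (7^5 · 27); the sign does not affect v_p). Step 3 — |x − y|_7 = 7^{-5} = 1/16807.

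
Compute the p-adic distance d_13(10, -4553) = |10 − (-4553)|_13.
d_13(10, -4553) = 1/169

Step 1 — x − y = 10 − (-4553) = 4563. Step 2 — v_13(4563) = 2 (factor: 4563 = (13^2 · 27); the sign does not affect v_p). Step 3 — |x − y|_13 = 13^{-2} = 1/169.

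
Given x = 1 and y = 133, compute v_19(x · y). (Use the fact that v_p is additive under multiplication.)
v_19(133) = 1

v_p(x) = 0 (factor: 1 = 19^0 · 1); v_p(y) = 1 (factor: 133 = 19^1 · 7). Additivity: v_p(xy) = v_p(x) + v_p(y) = 0 + 1 = 1. (Direct check: xy = 133 = 19^1 · (7).)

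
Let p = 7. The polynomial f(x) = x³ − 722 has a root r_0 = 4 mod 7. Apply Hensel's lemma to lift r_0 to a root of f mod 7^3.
r_2 = 179 (mod 343)

Hensel: r_{i+1} = r_i − f(r_i)/f′(r_i) mod 7^{i+2}, where f′(x) = 3x². Iterate:
  r_0 = 4 (mod 7)
  r_1 = 32 (mod 49)
  r_2 = 179 (mod 343)
Final: r = 179 with f(r) ≡ 0 mod 7^3.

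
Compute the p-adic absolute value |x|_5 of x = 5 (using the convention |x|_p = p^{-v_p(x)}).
|5|_5 = 1/5

Step 1 — compute v_5(x) by factoring powers of 5 out of the numerator and denominator: v_5(5) = 1. Step 2 — apply |x|_p = p^{-v_p(x)} = 5^{-1} = 1/5.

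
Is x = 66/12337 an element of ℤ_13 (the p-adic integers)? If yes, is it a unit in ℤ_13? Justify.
x ∉ ℤ_13 (v_13(x) = -2 < 0)

ℤ_13 = {x ∈ ℚ_13 : v_13(x) ≥ 0} and ℤ_13^× = {x ∈ ℤ_13 : v_13(x) = 0}. Here v_13(66/12337) = v_13(num) − v_13(den) = -2; compare against these criteria.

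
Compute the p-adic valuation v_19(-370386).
v_19(-370386) = 3

v_19(n) is the largest exponent k such that 19^k divides n. Factor out: -370386 = -19^3 · 54. (Sign doesn't affect v_p.) So v_19(-370386) = 3.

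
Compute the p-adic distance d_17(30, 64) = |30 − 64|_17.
d_17(30, 64) = 1/17

Step 1 — x − y = 30 − 64 = -34. Step 2 — v_17(-34) = 1 (factor: -34 = −(17^1 · 2); the sign does not affect v_p). Step 3 — |x − y|_17 = 17^{-1} = 1/17.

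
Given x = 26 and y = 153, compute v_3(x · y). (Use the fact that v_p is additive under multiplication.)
v_3(3978) = 2

v_p(x) = 0 (factor: 26 = 3^0 · 26); v_p(y) = 2 (factor: 153 = 3^2 · 17). Additivity: v_p(xy) = v_p(x) + v_p(y) = 0 + 2 = 2. (Direct check: xy = 3978 = 3^2 · (442).)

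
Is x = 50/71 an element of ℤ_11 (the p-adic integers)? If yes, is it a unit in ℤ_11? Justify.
x ∈ ℤ_11^× (unit); v_11(x) = 0

ℤ_11 = {x ∈ ℚ_11 : v_11(x) ≥ 0} and ℤ_11^× = {x ∈ ℤ_11 : v_11(x) = 0}. Here v_11(50/71) = v_11(num) − v_11(den) = 0; compare against these criteria.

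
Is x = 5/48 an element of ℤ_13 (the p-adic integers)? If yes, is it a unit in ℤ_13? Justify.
x ∈ ℤ_13^× (unit); v_13(x) = 0

ℤ_13 = {x ∈ ℚ_13 : v_13(x) ≥ 0} and ℤ_13^× = {x ∈ ℤ_13 : v_13(x) = 0}. Here v_13(5/48) = v_13(num) − v_13(den) = 0; compare against these criteria.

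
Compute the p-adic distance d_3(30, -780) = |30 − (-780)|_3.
d_3(30, -780) = 1/81

Step 1 — x − y = 30 − (-780) = 810. Step 2 — v_3(810) = 4 (factor: 810 = (3^4 · 10); the sign does not affect v_p). Step 3 — |x − y|_3 = 3^{-4} = 1/81.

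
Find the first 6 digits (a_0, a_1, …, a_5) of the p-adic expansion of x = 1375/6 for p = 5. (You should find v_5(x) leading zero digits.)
(a_0, …, a_5) = (0, 0, 0, 1, 1, 4)

v_5(1375/6) = 3, so a_0 = ... = a_2 = 0. Factor out: x = 5^3 · u with u = 11/6 a unit in ℤ_5. Expand u iteratively via a_{v+i} = u_i mod 5, u_{i+1} = (u_i − a_{v+i})/5:
  u_0 = 11/6;  a_3 = 1;  u_1 = (u_0 − 1)/5 = 1/6
  u_1 = 1/6;  a_4 = 1;  u_2 = (u_1 − 1)/5 = -1/6
  u_2 = -1/6;  a_5 = 4;  u_3 = (u_2 − 4)/5 = -5/6
Digits: (0, 0, 0, 1, 1, 4).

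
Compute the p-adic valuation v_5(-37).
v_5(-37) = 0

v_5(n) is the largest exponent k such that 5^k divides n. Factor out: -37 = -5^0 · 37. (Sign doesn't affect v_p.) So v_5(-37) = 0.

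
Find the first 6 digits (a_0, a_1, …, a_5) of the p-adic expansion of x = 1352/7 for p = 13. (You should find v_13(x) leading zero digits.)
(a_0, …, a_5) = (0, 0, 3, 11, 1, 11)

v_13(1352/7) = 2, so a_0 = ... = a_1 = 0. Factor out: x = 13^2 · u with u = 8/7 a unit in ℤ_13. Expand u iteratively via a_{v+i} = u_i mod 13, u_{i+1} = (u_i − a_{v+i})/13:
  u_0 = 8/7;  a_2 = 3;  u_1 = (u_0 − 3)/13 = -1/7
  u_1 = -1/7;  a_3 = 11;  u_2 = (u_1 − 11)/13 = -6/7
  u_2 = -6/7;  a_4 = 1;  u_3 = (u_2 − 1)/13 = -1/7
  u_3 = -1/7;  a_5 = 11;  u_4 = (u_3 − 11)/13 = -6/7
Digits: (0, 0, 3, 11, 1, 11).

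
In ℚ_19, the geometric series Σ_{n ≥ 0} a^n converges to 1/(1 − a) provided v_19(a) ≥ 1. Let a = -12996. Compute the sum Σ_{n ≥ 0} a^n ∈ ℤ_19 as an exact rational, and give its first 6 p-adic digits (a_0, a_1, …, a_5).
Σ a^n = 1/(1 − a) = 1/12997;  first 6 digits = (1, 0, 2, 17, 3, 11)

v_19(a) = 2 ≥ 1, so the series converges in ℤ_19 to 1/(1 − a) = 1/(1 − (-12996)) = 1/12997. Expand this rational in ℤ_19: compute digits iteratively via d_i = x_i mod 19, x_{i+1} = (x_i − d_i)/19. The first 6 digits are (1, 0, 2, 17, 3, 11).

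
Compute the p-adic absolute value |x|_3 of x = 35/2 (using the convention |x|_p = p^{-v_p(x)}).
|35/2|_3 = 1

Step 1 — compute v_3(x) by factoring powers of 3 out of the numerator and denominator: v_3(35/2) = 0. Step 2 — apply |x|_p = p^{-v_p(x)} = 3^{0} = 1.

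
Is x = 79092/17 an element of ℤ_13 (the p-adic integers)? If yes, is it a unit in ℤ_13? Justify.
x ∈ ℤ_13 but not a unit; v_13(x) = 3 > 0

ℤ_13 = {x ∈ ℚ_13 : v_13(x) ≥ 0} and ℤ_13^× = {x ∈ ℤ_13 : v_13(x) = 0}. Here v_13(79092/17) = v_13(num) − v_13(den) = 3; compare against these criteria.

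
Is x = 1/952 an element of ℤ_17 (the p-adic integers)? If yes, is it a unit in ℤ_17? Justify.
x ∉ ℤ_17 (v_17(x) = -1 < 0)

ℤ_17 = {x ∈ ℚ_17 : v_17(x) ≥ 0} and ℤ_17^× = {x ∈ ℤ_17 : v_17(x) = 0}. Here v_17(1/952) = v_17(num) − v_17(den) = -1; compare against these criteria.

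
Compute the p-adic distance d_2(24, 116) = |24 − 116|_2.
d_2(24, 116) = 1/4

Step 1 — x − y = 24 − 116 = -92. Step 2 — v_2(-92) = 2 (factor: -92 = −(2^2 · 23); the sign does not affect v_p). Step 3 — |x − y|_2 = 2^{-2} = 1/4.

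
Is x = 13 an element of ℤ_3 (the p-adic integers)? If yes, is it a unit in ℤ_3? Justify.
x ∈ ℤ_3^× (unit); v_3(x) = 0

ℤ_3 = {x ∈ ℚ_3 : v_3(x) ≥ 0} and ℤ_3^× = {x ∈ ℤ_3 : v_3(x) = 0}. Here v_3(13) = v_3(num) − v_3(den) = 0; compare against these criteria.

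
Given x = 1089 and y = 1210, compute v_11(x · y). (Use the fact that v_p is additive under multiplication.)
v_11(1317690) = 4

v_p(x) = 2 (factor: 1089 = 11^2 · 9); v_p(y) = 2 (factor: 1210 = 11^2 · 10). Additivity: v_p(xy) = v_p(x) + v_p(y) = 2 + 2 = 4. (Direct check: xy = 1317690 = 11^4 · (90).)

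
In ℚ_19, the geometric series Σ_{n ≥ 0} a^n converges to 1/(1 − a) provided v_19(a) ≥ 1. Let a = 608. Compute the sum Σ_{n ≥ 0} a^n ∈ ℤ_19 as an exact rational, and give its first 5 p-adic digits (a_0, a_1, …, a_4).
Σ a^n = 1/(1 − a) = -1/607;  first 5 digits = (1, 13, 18, 8, 2)

v_19(a) = 1 ≥ 1, so the series converges in ℤ_19 to 1/(1 − a) = 1/(1 − 608) = -1/607. Expand this rational in ℤ_19: compute digits iteratively via d_i = x_i mod 19, x_{i+1} = (x_i − d_i)/19. The first 5 digits are (1, 13, 18, 8, 2).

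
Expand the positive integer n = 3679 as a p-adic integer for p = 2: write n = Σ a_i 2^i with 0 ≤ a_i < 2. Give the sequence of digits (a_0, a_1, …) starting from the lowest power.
(a_0, a_1, …) = (1, 1, 1, 1, 1, 0, 1, 0, 0, 1, 1, 1)

Repeated division by 2 gives the digits low-to-high: 3679 = 1 + 1·2^1 + 1·2^2 + 1·2^3 + 1·2^4 + 1·2^6 + 1·2^9 + 1·2^10 + 1·2^11. Digit sequence: (1, 1, 1, 1, 1, 0, 1, 0, 0, 1, 1, 1).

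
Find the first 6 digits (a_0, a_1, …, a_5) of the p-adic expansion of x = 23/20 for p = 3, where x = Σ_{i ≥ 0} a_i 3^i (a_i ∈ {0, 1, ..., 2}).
(a_0, …, a_5) = (1, 2, 1, 2, 2, 1)

v_3(23/20) = 0 (numerator and denominator both coprime to 3), so x ∈ ℤ_3^×. Compute digits iteratively via a_i = x_i mod 3, x_{i+1} = (x_i − a_i)/3, with x_0 = x:
  x_0 = 23/20;  a_0 = 1;  x_1 = (x_0 − 1)/3 = 1/20
  x_1 = 1/20;  a_1 = 2;  x_2 = (x_1 − 2)/3 = -13/20
  x_2 = -13/20;  a_2 = 1;  x_3 = (x_2 − 1)/3 = -11/20
  x_3 = -11/20;  a_3 = 2;  x_4 = (x_3 − 2)/3 = -17/20
  x_4 = -17/20;  a_4 = 2;  x_5 = (x_4 − 2)/3 = -19/20
  x_5 = -19/20;  a_5 = 1;  x_6 = (x_5 − 1)/3 = -13/20
Digits: (1, 2, 1, 2, 2, 1).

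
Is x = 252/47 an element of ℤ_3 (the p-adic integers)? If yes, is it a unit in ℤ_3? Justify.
x ∈ ℤ_3 but not a unit; v_3(x) = 2 > 0

ℤ_3 = {x ∈ ℚ_3 : v_3(x) ≥ 0} and ℤ_3^× = {x ∈ ℤ_3 : v_3(x) = 0}. Here v_3(252/47) = v_3(num) − v_3(den) = 2; compare against these criteria.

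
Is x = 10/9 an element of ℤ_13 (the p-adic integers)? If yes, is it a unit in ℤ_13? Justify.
x ∈ ℤ_13^× (unit); v_13(x) = 0

ℤ_13 = {x ∈ ℚ_13 : v_13(x) ≥ 0} and ℤ_13^× = {x ∈ ℤ_13 : v_13(x) = 0}. Here v_13(10/9) = v_13(num) − v_13(den) = 0; compare against these criteria.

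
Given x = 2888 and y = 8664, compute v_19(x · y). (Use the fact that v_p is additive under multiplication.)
v_19(25021632) = 4

v_p(x) = 2 (factor: 2888 = 19^2 · 8); v_p(y) = 2 (factor: 8664 = 19^2 · 24). Additivity: v_p(xy) = v_p(x) + v_p(y) = 2 + 2 = 4. (Direct check: xy = 25021632 = 19^4 · (192).)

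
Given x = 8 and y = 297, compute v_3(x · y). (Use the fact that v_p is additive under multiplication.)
v_3(2376) = 3

v_p(x) = 0 (factor: 8 = 3^0 · 8); v_p(y) = 3 (factor: 297 = 3^3 · 11). Additivity: v_p(xy) = v_p(x) + v_p(y) = 0 + 3 = 3. (Direct check: xy = 2376 = 3^3 · (88).)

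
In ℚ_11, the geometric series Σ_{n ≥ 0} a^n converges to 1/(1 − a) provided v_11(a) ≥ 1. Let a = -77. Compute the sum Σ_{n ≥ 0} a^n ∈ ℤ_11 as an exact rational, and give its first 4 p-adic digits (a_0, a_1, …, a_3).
Σ a^n = 1/(1 − a) = 1/78;  first 4 digits = (1, 4, 4, 2)

v_11(a) = 1 ≥ 1, so the series converges in ℤ_11 to 1/(1 − a) = 1/(1 − (-77)) = 1/78. Expand this rational in ℤ_11: compute digits iteratively via d_i = x_i mod 11, x_{i+1} = (x_i − d_i)/11. The first 4 digits are (1, 4, 4, 2).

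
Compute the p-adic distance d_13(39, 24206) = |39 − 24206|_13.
d_13(39, 24206) = 1/2197

Step 1 — x − y = 39 − 24206 = -24167. Step 2 — v_13(-24167) = 3 (factor: -24167 = −(13^3 · 11); the sign does not affect v_p). Step 3 — |x − y|_13 = 13^{-3} = 1/2197.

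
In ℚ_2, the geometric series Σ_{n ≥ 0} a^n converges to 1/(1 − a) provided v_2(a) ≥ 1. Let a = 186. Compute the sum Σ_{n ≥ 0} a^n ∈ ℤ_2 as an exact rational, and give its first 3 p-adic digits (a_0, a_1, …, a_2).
Σ a^n = 1/(1 − a) = -1/185;  first 3 digits = (1, 1, 1)

v_2(a) = 1 ≥ 1, so the series converges in ℤ_2 to 1/(1 − a) = 1/(1 − 186) = -1/185. Expand this rational in ℤ_2: compute digits iteratively via d_i = x_i mod 2, x_{i+1} = (x_i − d_i)/2. The first 3 digits are (1, 1, 1).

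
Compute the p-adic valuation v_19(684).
v_19(684) = 1

v_19(n) is the largest exponent k such that 19^k divides n. Factor out: 684 = 19^1 · 36. (Sign doesn't affect v_p.) So v_19(684) = 1.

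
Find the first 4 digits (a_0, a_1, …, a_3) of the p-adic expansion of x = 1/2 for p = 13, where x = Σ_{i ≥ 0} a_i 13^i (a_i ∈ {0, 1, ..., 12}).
(a_0, …, a_3) = (7, 6, 6, 6)

v_13(1/2) = 0 (numerator and denominator both coprime to 13), so x ∈ ℤ_13^×. Compute digits iteratively via a_i = x_i mod 13, x_{i+1} = (x_i − a_i)/13, with x_0 = x:
  x_0 = 1/2;  a_0 = 7;  x_1 = (x_0 − 7)/13 = -1/2
  x_1 = -1/2;  a_1 = 6;  x_2 = (x_1 − 6)/13 = -1/2
  x_2 = -1/2;  a_2 = 6;  x_3 = (x_2 − 6)/13 = -1/2
  x_3 = -1/2;  a_3 = 6;  x_4 = (x_3 − 6)/13 = -1/2
Digits: (7, 6, 6, 6).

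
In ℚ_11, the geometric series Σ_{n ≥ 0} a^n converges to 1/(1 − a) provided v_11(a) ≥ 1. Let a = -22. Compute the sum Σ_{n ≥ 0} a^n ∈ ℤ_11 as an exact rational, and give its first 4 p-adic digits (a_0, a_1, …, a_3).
Σ a^n = 1/(1 − a) = 1/23;  first 4 digits = (1, 9, 3, 3)

v_11(a) = 1 ≥ 1, so the series converges in ℤ_11 to 1/(1 − a) = 1/(1 − (-22)) = 1/23. Expand this rational in ℤ_11: compute digits iteratively via d_i = x_i mod 11, x_{i+1} = (x_i − d_i)/11. The first 4 digits are (1, 9, 3, 3).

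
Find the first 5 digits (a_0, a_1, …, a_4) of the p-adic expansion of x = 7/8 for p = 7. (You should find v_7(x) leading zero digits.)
(a_0, …, a_4) = (0, 1, 6, 0, 6)

v_7(7/8) = 1, so a_0 = ... = a_0 = 0. Factor out: x = 7^1 · u with u = 1/8 a unit in ℤ_7. Expand u iteratively via a_{v+i} = u_i mod 7, u_{i+1} = (u_i − a_{v+i})/7:
  u_0 = 1/8;  a_1 = 1;  u_1 = (u_0 − 1)/7 = -1/8
  u_1 = -1/8;  a_2 = 6;  u_2 = (u_1 − 6)/7 = -7/8
  u_2 = -7/8;  a_3 = 0;  u_3 = (u_2 − 0)/7 = -1/8
  u_3 = -1/8;  a_4 = 6;  u_4 = (u_3 − 6)/7 = -7/8
Digits: (0, 1, 6, 0, 6).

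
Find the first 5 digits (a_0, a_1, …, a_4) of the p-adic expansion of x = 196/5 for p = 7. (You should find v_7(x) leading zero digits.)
(a_0, …, a_4) = (0, 0, 5, 5, 2)

v_7(196/5) = 2, so a_0 = ... = a_1 = 0. Factor out: x = 7^2 · u with u = 4/5 a unit in ℤ_7. Expand u iteratively via a_{v+i} = u_i mod 7, u_{i+1} = (u_i − a_{v+i})/7:
  u_0 = 4/5;  a_2 = 5;  u_1 = (u_0 − 5)/7 = -3/5
  u_1 = -3/5;  a_3 = 5;  u_2 = (u_1 − 5)/7 = -4/5
  u_2 = -4/5;  a_4 = 2;  u_3 = (u_2 − 2)/7 = -2/5
Digits: (0, 0, 5, 5, 2).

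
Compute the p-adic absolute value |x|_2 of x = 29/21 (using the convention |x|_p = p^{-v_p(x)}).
|29/21|_2 = 1

Step 1 — compute v_2(x) by factoring powers of 2 out of the numerator and denominator: v_2(29/21) = 0. Step 2 — apply |x|_p = p^{-v_p(x)} = 2^{0} = 1.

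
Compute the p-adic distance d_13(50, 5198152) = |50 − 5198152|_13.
d_13(50, 5198152) = 1/371293

Step 1 — x − y = 50 − 5198152 = -5198102. Step 2 — v_13(-5198102) = 5 (factor: -5198102 = −(13^5 · 14); the sign does not affect v_p). Step 3 — |x − y|_13 = 13^{-5} = 1/371293.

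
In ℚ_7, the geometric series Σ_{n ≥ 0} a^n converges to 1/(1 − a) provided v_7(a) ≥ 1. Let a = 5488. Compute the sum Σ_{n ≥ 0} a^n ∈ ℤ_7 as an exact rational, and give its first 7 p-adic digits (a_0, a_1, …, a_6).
Σ a^n = 1/(1 − a) = -1/5487;  first 7 digits = (1, 0, 0, 2, 2, 0, 4)

v_7(a) = 3 ≥ 1, so the series converges in ℤ_7 to 1/(1 − a) = 1/(1 − 5488) = -1/5487. Expand this rational in ℤ_7: compute digits iteratively via d_i = x_i mod 7, x_{i+1} = (x_i − d_i)/7. The first 7 digits are (1, 0, 0, 2, 2, 0, 4).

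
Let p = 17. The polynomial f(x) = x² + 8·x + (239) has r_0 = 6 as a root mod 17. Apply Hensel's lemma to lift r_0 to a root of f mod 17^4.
r_3 = 3559 (mod 83521)

Hensel: r_{i+1} = r_i − f(r_i)·(f′(r_i))^{-1} mod 17^{i+2}, f′(x) = 2x + 8. Iterate:
  r_0 = 6 (mod 17)
  r_1 = 91 (mod 289)
  r_2 = 3559 (mod 4913)
  r_3 = 3559 (mod 83521)
Final: r = 3559 satisfies f(r) ≡ 0 mod 17^4.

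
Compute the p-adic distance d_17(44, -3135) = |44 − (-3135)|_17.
d_17(44, -3135) = 1/289

Step 1 — x − y = 44 − (-3135) = 3179. Step 2 — v_17(3179) = 2 (factor: 3179 = (17^2 · 11); the sign does not affect v_p). Step 3 — |x − y|_17 = 17^{-2} = 1/289.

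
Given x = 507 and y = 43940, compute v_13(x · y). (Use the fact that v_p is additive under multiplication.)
v_13(22277580) = 5

v_p(x) = 2 (factor: 507 = 13^2 · 3); v_p(y) = 3 (factor: 43940 = 13^3 · 20). Additivity: v_p(xy) = v_p(x) + v_p(y) = 2 + 3 = 5. (Direct check: xy = 22277580 = 13^5 · (60).)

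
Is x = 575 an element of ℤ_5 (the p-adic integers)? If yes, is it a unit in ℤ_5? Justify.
x ∈ ℤ_5 but not a unit; v_5(x) = 2 > 0

ℤ_5 = {x ∈ ℚ_5 : v_5(x) ≥ 0} and ℤ_5^× = {x ∈ ℤ_5 : v_5(x) = 0}. Here v_5(575) = v_5(num) − v_5(den) = 2; compare against these criteria.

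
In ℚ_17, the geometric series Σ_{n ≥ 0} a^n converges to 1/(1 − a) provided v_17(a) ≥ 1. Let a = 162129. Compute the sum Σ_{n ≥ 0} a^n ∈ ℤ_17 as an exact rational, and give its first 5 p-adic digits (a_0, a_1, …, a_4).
Σ a^n = 1/(1 − a) = -1/162128;  first 5 digits = (1, 0, 0, 16, 1)

v_17(a) = 3 ≥ 1, so the series converges in ℤ_17 to 1/(1 − a) = 1/(1 − 162129) = -1/162128. Expand this rational in ℤ_17: compute digits iteratively via d_i = x_i mod 17, x_{i+1} = (x_i − d_i)/17. The first 5 digits are (1, 0, 0, 16, 1).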